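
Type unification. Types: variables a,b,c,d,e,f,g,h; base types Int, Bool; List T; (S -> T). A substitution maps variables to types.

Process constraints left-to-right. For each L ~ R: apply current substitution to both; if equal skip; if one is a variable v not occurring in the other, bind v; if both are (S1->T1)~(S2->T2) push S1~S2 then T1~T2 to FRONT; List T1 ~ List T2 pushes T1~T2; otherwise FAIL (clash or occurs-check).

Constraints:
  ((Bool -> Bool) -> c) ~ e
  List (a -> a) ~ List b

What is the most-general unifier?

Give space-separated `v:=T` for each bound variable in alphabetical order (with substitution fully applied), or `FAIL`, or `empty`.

Answer: b:=(a -> a) e:=((Bool -> Bool) -> c)

Derivation:
step 1: unify ((Bool -> Bool) -> c) ~ e  [subst: {-} | 1 pending]
  bind e := ((Bool -> Bool) -> c)
step 2: unify List (a -> a) ~ List b  [subst: {e:=((Bool -> Bool) -> c)} | 0 pending]
  -> decompose List: push (a -> a)~b
step 3: unify (a -> a) ~ b  [subst: {e:=((Bool -> Bool) -> c)} | 0 pending]
  bind b := (a -> a)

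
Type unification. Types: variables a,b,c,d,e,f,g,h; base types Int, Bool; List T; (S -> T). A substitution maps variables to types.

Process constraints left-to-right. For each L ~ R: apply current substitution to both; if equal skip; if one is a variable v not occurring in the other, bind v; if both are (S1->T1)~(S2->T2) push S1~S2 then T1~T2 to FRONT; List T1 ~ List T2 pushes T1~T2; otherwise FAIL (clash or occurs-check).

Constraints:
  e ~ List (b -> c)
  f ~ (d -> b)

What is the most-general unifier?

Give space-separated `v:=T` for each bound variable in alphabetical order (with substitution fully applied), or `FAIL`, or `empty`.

Answer: e:=List (b -> c) f:=(d -> b)

Derivation:
step 1: unify e ~ List (b -> c)  [subst: {-} | 1 pending]
  bind e := List (b -> c)
step 2: unify f ~ (d -> b)  [subst: {e:=List (b -> c)} | 0 pending]
  bind f := (d -> b)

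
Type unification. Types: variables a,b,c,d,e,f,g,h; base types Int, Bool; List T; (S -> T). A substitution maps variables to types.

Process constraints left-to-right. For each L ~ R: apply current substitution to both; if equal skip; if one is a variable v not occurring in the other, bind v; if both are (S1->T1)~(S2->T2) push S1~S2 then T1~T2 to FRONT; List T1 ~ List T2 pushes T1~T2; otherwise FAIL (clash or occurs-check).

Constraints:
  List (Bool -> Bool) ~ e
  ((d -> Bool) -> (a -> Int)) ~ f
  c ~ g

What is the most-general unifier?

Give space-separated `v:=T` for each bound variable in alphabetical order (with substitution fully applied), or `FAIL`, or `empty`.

step 1: unify List (Bool -> Bool) ~ e  [subst: {-} | 2 pending]
  bind e := List (Bool -> Bool)
step 2: unify ((d -> Bool) -> (a -> Int)) ~ f  [subst: {e:=List (Bool -> Bool)} | 1 pending]
  bind f := ((d -> Bool) -> (a -> Int))
step 3: unify c ~ g  [subst: {e:=List (Bool -> Bool), f:=((d -> Bool) -> (a -> Int))} | 0 pending]
  bind c := g

Answer: c:=g e:=List (Bool -> Bool) f:=((d -> Bool) -> (a -> Int))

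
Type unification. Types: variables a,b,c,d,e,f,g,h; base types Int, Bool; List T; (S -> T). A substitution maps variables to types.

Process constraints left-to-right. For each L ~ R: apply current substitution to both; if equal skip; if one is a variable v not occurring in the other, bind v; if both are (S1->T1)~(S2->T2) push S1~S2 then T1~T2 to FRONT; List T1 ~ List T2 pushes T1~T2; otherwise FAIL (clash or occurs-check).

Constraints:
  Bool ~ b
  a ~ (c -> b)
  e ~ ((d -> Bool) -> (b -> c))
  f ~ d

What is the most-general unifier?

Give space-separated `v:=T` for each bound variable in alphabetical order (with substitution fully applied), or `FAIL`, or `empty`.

step 1: unify Bool ~ b  [subst: {-} | 3 pending]
  bind b := Bool
step 2: unify a ~ (c -> Bool)  [subst: {b:=Bool} | 2 pending]
  bind a := (c -> Bool)
step 3: unify e ~ ((d -> Bool) -> (Bool -> c))  [subst: {b:=Bool, a:=(c -> Bool)} | 1 pending]
  bind e := ((d -> Bool) -> (Bool -> c))
step 4: unify f ~ d  [subst: {b:=Bool, a:=(c -> Bool), e:=((d -> Bool) -> (Bool -> c))} | 0 pending]
  bind f := d

Answer: a:=(c -> Bool) b:=Bool e:=((d -> Bool) -> (Bool -> c)) f:=d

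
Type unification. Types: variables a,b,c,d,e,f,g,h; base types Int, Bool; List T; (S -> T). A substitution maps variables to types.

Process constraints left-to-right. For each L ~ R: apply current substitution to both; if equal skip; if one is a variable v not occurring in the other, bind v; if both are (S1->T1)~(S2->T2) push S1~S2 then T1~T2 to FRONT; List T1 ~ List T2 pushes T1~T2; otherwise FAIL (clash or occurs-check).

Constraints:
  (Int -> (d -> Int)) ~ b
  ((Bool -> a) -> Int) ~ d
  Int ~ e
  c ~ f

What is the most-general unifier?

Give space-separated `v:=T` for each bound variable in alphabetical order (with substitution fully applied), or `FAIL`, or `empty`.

step 1: unify (Int -> (d -> Int)) ~ b  [subst: {-} | 3 pending]
  bind b := (Int -> (d -> Int))
step 2: unify ((Bool -> a) -> Int) ~ d  [subst: {b:=(Int -> (d -> Int))} | 2 pending]
  bind d := ((Bool -> a) -> Int)
step 3: unify Int ~ e  [subst: {b:=(Int -> (d -> Int)), d:=((Bool -> a) -> Int)} | 1 pending]
  bind e := Int
step 4: unify c ~ f  [subst: {b:=(Int -> (d -> Int)), d:=((Bool -> a) -> Int), e:=Int} | 0 pending]
  bind c := f

Answer: b:=(Int -> (((Bool -> a) -> Int) -> Int)) c:=f d:=((Bool -> a) -> Int) e:=Int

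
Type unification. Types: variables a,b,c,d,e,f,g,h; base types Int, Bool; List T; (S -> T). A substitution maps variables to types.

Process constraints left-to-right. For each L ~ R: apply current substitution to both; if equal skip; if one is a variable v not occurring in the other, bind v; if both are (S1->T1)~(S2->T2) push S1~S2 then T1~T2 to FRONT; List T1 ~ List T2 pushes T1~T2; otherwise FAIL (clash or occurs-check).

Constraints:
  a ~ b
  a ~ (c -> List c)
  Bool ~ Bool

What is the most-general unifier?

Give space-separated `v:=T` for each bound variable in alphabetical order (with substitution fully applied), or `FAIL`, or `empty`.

Answer: a:=(c -> List c) b:=(c -> List c)

Derivation:
step 1: unify a ~ b  [subst: {-} | 2 pending]
  bind a := b
step 2: unify b ~ (c -> List c)  [subst: {a:=b} | 1 pending]
  bind b := (c -> List c)
step 3: unify Bool ~ Bool  [subst: {a:=b, b:=(c -> List c)} | 0 pending]
  -> identical, skip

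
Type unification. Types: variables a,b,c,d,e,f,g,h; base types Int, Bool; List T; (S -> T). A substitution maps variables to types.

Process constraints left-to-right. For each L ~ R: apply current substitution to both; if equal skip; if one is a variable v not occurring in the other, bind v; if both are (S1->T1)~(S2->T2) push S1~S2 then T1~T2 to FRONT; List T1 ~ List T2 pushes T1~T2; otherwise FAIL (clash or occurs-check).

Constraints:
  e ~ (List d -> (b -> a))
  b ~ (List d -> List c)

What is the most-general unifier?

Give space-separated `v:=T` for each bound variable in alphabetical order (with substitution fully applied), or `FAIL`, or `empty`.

step 1: unify e ~ (List d -> (b -> a))  [subst: {-} | 1 pending]
  bind e := (List d -> (b -> a))
step 2: unify b ~ (List d -> List c)  [subst: {e:=(List d -> (b -> a))} | 0 pending]
  bind b := (List d -> List c)

Answer: b:=(List d -> List c) e:=(List d -> ((List d -> List c) -> a))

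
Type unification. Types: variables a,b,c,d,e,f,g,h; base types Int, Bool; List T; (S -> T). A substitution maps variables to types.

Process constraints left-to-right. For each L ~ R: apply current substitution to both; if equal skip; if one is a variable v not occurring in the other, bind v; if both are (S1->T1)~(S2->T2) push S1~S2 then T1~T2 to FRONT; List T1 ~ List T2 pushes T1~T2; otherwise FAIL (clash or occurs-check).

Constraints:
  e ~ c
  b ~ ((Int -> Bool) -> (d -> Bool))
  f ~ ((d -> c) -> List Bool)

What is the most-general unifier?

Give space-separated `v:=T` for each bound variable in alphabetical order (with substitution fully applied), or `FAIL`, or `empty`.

step 1: unify e ~ c  [subst: {-} | 2 pending]
  bind e := c
step 2: unify b ~ ((Int -> Bool) -> (d -> Bool))  [subst: {e:=c} | 1 pending]
  bind b := ((Int -> Bool) -> (d -> Bool))
step 3: unify f ~ ((d -> c) -> List Bool)  [subst: {e:=c, b:=((Int -> Bool) -> (d -> Bool))} | 0 pending]
  bind f := ((d -> c) -> List Bool)

Answer: b:=((Int -> Bool) -> (d -> Bool)) e:=c f:=((d -> c) -> List Bool)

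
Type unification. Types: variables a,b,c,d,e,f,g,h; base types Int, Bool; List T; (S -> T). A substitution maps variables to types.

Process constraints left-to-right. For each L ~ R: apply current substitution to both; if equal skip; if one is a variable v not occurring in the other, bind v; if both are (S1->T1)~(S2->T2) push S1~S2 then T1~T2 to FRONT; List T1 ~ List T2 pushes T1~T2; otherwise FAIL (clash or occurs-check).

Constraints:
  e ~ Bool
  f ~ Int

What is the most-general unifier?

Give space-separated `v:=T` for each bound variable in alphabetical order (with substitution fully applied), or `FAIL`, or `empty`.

step 1: unify e ~ Bool  [subst: {-} | 1 pending]
  bind e := Bool
step 2: unify f ~ Int  [subst: {e:=Bool} | 0 pending]
  bind f := Int

Answer: e:=Bool f:=Int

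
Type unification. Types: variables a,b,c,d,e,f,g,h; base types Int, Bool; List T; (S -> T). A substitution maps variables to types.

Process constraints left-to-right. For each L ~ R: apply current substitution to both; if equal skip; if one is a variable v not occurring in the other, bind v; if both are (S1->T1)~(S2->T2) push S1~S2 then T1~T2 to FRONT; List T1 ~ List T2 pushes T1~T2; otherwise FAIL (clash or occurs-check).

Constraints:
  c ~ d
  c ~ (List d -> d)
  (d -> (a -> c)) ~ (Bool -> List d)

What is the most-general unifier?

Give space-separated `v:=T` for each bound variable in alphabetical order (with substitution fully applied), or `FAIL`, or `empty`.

step 1: unify c ~ d  [subst: {-} | 2 pending]
  bind c := d
step 2: unify d ~ (List d -> d)  [subst: {c:=d} | 1 pending]
  occurs-check fail: d in (List d -> d)

Answer: FAIL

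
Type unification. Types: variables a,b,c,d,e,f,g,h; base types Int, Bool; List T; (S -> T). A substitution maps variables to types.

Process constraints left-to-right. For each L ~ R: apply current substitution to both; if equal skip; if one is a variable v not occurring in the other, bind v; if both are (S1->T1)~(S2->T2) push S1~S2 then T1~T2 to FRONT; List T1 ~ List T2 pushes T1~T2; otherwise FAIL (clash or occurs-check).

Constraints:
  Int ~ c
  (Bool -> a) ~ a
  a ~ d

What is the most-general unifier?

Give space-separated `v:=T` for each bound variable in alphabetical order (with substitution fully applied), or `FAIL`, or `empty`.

Answer: FAIL

Derivation:
step 1: unify Int ~ c  [subst: {-} | 2 pending]
  bind c := Int
step 2: unify (Bool -> a) ~ a  [subst: {c:=Int} | 1 pending]
  occurs-check fail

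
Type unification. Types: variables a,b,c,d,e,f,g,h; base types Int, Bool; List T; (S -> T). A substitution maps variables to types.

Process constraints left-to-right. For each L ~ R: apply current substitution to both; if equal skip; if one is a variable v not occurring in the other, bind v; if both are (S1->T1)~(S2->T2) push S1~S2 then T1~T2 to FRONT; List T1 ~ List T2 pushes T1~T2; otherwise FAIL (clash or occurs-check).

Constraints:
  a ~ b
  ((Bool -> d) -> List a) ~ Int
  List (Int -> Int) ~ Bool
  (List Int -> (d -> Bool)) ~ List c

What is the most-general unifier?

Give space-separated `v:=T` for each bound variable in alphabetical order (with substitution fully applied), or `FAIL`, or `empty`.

step 1: unify a ~ b  [subst: {-} | 3 pending]
  bind a := b
step 2: unify ((Bool -> d) -> List b) ~ Int  [subst: {a:=b} | 2 pending]
  clash: ((Bool -> d) -> List b) vs Int

Answer: FAIL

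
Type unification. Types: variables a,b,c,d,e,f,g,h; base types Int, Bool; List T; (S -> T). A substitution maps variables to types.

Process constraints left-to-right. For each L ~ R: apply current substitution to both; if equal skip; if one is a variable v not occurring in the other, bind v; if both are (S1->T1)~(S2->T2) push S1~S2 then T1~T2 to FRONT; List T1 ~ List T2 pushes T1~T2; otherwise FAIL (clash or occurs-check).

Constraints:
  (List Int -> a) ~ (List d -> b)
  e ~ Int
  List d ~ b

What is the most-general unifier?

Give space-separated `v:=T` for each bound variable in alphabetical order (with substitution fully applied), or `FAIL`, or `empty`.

step 1: unify (List Int -> a) ~ (List d -> b)  [subst: {-} | 2 pending]
  -> decompose arrow: push List Int~List d, a~b
step 2: unify List Int ~ List d  [subst: {-} | 3 pending]
  -> decompose List: push Int~d
step 3: unify Int ~ d  [subst: {-} | 3 pending]
  bind d := Int
step 4: unify a ~ b  [subst: {d:=Int} | 2 pending]
  bind a := b
step 5: unify e ~ Int  [subst: {d:=Int, a:=b} | 1 pending]
  bind e := Int
step 6: unify List Int ~ b  [subst: {d:=Int, a:=b, e:=Int} | 0 pending]
  bind b := List Int

Answer: a:=List Int b:=List Int d:=Int e:=Int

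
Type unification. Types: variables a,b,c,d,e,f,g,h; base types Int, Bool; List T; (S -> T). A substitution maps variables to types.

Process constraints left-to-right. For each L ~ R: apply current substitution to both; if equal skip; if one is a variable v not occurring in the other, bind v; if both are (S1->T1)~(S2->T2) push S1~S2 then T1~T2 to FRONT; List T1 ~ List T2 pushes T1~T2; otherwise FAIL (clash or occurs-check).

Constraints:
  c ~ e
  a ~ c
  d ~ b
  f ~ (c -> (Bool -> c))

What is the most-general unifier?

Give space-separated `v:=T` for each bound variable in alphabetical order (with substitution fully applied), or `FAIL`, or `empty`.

Answer: a:=e c:=e d:=b f:=(e -> (Bool -> e))

Derivation:
step 1: unify c ~ e  [subst: {-} | 3 pending]
  bind c := e
step 2: unify a ~ e  [subst: {c:=e} | 2 pending]
  bind a := e
step 3: unify d ~ b  [subst: {c:=e, a:=e} | 1 pending]
  bind d := b
step 4: unify f ~ (e -> (Bool -> e))  [subst: {c:=e, a:=e, d:=b} | 0 pending]
  bind f := (e -> (Bool -> e))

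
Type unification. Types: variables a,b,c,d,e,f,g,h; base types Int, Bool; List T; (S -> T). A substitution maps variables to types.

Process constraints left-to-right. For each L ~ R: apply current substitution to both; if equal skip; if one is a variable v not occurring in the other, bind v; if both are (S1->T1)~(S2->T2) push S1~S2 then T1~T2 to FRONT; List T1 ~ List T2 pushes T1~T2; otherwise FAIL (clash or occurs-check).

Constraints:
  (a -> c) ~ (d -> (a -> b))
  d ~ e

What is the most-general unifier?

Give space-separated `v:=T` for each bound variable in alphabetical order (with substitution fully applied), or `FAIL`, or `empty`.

step 1: unify (a -> c) ~ (d -> (a -> b))  [subst: {-} | 1 pending]
  -> decompose arrow: push a~d, c~(a -> b)
step 2: unify a ~ d  [subst: {-} | 2 pending]
  bind a := d
step 3: unify c ~ (d -> b)  [subst: {a:=d} | 1 pending]
  bind c := (d -> b)
step 4: unify d ~ e  [subst: {a:=d, c:=(d -> b)} | 0 pending]
  bind d := e

Answer: a:=e c:=(e -> b) d:=e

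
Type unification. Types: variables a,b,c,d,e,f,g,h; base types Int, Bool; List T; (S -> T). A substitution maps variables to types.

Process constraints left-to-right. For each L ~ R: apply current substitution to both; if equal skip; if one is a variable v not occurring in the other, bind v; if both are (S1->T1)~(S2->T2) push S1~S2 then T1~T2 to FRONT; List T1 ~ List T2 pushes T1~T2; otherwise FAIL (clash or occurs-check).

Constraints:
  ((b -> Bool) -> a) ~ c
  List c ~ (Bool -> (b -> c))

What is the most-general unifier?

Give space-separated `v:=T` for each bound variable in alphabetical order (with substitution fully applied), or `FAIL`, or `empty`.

step 1: unify ((b -> Bool) -> a) ~ c  [subst: {-} | 1 pending]
  bind c := ((b -> Bool) -> a)
step 2: unify List ((b -> Bool) -> a) ~ (Bool -> (b -> ((b -> Bool) -> a)))  [subst: {c:=((b -> Bool) -> a)} | 0 pending]
  clash: List ((b -> Bool) -> a) vs (Bool -> (b -> ((b -> Bool) -> a)))

Answer: FAIL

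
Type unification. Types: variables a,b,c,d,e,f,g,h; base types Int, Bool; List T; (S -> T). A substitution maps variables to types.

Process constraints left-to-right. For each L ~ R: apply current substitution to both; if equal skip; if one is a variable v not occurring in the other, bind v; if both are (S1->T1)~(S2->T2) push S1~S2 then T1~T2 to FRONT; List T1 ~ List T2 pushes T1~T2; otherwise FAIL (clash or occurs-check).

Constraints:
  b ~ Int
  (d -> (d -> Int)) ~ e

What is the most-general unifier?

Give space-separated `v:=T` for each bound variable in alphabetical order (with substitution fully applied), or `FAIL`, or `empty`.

Answer: b:=Int e:=(d -> (d -> Int))

Derivation:
step 1: unify b ~ Int  [subst: {-} | 1 pending]
  bind b := Int
step 2: unify (d -> (d -> Int)) ~ e  [subst: {b:=Int} | 0 pending]
  bind e := (d -> (d -> Int))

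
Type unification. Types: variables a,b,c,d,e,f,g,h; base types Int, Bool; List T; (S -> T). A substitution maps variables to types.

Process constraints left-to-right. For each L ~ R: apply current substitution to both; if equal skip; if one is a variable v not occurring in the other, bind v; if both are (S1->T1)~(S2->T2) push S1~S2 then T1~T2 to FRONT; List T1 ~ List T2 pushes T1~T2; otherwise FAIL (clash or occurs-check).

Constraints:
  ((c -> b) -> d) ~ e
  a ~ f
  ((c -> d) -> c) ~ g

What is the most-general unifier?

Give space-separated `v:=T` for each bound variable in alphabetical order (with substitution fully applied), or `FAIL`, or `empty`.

Answer: a:=f e:=((c -> b) -> d) g:=((c -> d) -> c)

Derivation:
step 1: unify ((c -> b) -> d) ~ e  [subst: {-} | 2 pending]
  bind e := ((c -> b) -> d)
step 2: unify a ~ f  [subst: {e:=((c -> b) -> d)} | 1 pending]
  bind a := f
step 3: unify ((c -> d) -> c) ~ g  [subst: {e:=((c -> b) -> d), a:=f} | 0 pending]
  bind g := ((c -> d) -> c)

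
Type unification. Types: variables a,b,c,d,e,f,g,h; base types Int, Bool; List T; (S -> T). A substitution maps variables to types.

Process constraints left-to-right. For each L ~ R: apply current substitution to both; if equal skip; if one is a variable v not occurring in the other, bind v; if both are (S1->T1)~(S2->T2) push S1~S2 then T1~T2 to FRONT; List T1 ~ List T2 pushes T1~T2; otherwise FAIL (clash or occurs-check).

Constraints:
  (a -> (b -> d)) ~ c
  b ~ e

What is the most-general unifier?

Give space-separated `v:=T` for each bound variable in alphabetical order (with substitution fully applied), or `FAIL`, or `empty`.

Answer: b:=e c:=(a -> (e -> d))

Derivation:
step 1: unify (a -> (b -> d)) ~ c  [subst: {-} | 1 pending]
  bind c := (a -> (b -> d))
step 2: unify b ~ e  [subst: {c:=(a -> (b -> d))} | 0 pending]
  bind b := e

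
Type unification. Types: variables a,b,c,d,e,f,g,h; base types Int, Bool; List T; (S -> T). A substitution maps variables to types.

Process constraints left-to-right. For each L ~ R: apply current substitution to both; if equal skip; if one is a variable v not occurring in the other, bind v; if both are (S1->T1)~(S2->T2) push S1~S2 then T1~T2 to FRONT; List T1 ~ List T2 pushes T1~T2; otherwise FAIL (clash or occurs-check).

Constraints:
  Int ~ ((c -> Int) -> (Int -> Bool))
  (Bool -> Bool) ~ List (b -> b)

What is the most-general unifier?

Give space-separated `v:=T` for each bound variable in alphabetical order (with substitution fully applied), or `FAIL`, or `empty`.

Answer: FAIL

Derivation:
step 1: unify Int ~ ((c -> Int) -> (Int -> Bool))  [subst: {-} | 1 pending]
  clash: Int vs ((c -> Int) -> (Int -> Bool))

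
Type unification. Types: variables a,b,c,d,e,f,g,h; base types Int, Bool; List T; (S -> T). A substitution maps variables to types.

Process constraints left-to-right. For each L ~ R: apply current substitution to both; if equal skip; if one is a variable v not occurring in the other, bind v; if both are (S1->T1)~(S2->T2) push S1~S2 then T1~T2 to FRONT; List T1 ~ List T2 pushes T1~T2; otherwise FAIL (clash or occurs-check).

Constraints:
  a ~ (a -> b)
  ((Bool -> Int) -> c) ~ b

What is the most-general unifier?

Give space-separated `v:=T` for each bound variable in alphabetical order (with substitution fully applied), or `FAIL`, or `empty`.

Answer: FAIL

Derivation:
step 1: unify a ~ (a -> b)  [subst: {-} | 1 pending]
  occurs-check fail: a in (a -> b)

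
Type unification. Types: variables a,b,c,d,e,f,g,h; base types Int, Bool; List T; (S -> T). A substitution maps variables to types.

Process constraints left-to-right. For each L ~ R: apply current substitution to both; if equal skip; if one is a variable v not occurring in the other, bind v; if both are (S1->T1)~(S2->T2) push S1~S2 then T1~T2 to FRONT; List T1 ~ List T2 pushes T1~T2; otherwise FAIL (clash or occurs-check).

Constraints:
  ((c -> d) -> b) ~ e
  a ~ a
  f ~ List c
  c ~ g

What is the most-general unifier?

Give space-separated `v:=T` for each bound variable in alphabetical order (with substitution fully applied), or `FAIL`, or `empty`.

Answer: c:=g e:=((g -> d) -> b) f:=List g

Derivation:
step 1: unify ((c -> d) -> b) ~ e  [subst: {-} | 3 pending]
  bind e := ((c -> d) -> b)
step 2: unify a ~ a  [subst: {e:=((c -> d) -> b)} | 2 pending]
  -> identical, skip
step 3: unify f ~ List c  [subst: {e:=((c -> d) -> b)} | 1 pending]
  bind f := List c
step 4: unify c ~ g  [subst: {e:=((c -> d) -> b), f:=List c} | 0 pending]
  bind c := g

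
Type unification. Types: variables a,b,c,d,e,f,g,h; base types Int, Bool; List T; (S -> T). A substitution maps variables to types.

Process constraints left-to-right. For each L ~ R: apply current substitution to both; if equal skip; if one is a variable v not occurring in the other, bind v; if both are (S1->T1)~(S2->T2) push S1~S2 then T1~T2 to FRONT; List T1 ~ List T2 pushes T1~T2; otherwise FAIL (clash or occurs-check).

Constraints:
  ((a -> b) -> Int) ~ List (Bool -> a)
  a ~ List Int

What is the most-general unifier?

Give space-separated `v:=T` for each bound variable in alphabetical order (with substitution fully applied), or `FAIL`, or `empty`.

step 1: unify ((a -> b) -> Int) ~ List (Bool -> a)  [subst: {-} | 1 pending]
  clash: ((a -> b) -> Int) vs List (Bool -> a)

Answer: FAIL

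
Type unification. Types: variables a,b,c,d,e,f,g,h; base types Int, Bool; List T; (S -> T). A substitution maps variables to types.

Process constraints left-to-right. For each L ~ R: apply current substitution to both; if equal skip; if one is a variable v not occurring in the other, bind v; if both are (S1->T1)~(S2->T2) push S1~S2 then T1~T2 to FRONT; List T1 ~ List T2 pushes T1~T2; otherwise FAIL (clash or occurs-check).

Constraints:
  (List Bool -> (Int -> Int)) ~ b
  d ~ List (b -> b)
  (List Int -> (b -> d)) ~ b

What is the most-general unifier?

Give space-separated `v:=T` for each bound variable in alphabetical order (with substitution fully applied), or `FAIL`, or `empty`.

step 1: unify (List Bool -> (Int -> Int)) ~ b  [subst: {-} | 2 pending]
  bind b := (List Bool -> (Int -> Int))
step 2: unify d ~ List ((List Bool -> (Int -> Int)) -> (List Bool -> (Int -> Int)))  [subst: {b:=(List Bool -> (Int -> Int))} | 1 pending]
  bind d := List ((List Bool -> (Int -> Int)) -> (List Bool -> (Int -> Int)))
step 3: unify (List Int -> ((List Bool -> (Int -> Int)) -> List ((List Bool -> (Int -> Int)) -> (List Bool -> (Int -> Int))))) ~ (List Bool -> (Int -> Int))  [subst: {b:=(List Bool -> (Int -> Int)), d:=List ((List Bool -> (Int -> Int)) -> (List Bool -> (Int -> Int)))} | 0 pending]
  -> decompose arrow: push List Int~List Bool, ((List Bool -> (Int -> Int)) -> List ((List Bool -> (Int -> Int)) -> (List Bool -> (Int -> Int))))~(Int -> Int)
step 4: unify List Int ~ List Bool  [subst: {b:=(List Bool -> (Int -> Int)), d:=List ((List Bool -> (Int -> Int)) -> (List Bool -> (Int -> Int)))} | 1 pending]
  -> decompose List: push Int~Bool
step 5: unify Int ~ Bool  [subst: {b:=(List Bool -> (Int -> Int)), d:=List ((List Bool -> (Int -> Int)) -> (List Bool -> (Int -> Int)))} | 1 pending]
  clash: Int vs Bool

Answer: FAIL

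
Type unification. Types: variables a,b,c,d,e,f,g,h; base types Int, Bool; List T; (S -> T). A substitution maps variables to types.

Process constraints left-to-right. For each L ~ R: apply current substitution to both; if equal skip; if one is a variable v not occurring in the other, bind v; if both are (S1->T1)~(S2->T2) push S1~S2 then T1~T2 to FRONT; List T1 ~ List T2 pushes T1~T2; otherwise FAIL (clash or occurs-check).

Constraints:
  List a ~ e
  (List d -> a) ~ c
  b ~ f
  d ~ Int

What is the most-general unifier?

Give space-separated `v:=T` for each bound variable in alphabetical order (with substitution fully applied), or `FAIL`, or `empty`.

Answer: b:=f c:=(List Int -> a) d:=Int e:=List a

Derivation:
step 1: unify List a ~ e  [subst: {-} | 3 pending]
  bind e := List a
step 2: unify (List d -> a) ~ c  [subst: {e:=List a} | 2 pending]
  bind c := (List d -> a)
step 3: unify b ~ f  [subst: {e:=List a, c:=(List d -> a)} | 1 pending]
  bind b := f
step 4: unify d ~ Int  [subst: {e:=List a, c:=(List d -> a), b:=f} | 0 pending]
  bind d := Int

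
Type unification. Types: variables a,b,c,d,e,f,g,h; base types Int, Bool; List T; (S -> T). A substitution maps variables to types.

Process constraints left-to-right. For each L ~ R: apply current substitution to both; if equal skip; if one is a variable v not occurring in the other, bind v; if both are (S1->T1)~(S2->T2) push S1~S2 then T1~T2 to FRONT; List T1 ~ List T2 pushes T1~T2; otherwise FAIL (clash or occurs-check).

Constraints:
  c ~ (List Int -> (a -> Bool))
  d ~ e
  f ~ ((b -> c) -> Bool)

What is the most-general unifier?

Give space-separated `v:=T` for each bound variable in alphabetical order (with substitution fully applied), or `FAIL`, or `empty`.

step 1: unify c ~ (List Int -> (a -> Bool))  [subst: {-} | 2 pending]
  bind c := (List Int -> (a -> Bool))
step 2: unify d ~ e  [subst: {c:=(List Int -> (a -> Bool))} | 1 pending]
  bind d := e
step 3: unify f ~ ((b -> (List Int -> (a -> Bool))) -> Bool)  [subst: {c:=(List Int -> (a -> Bool)), d:=e} | 0 pending]
  bind f := ((b -> (List Int -> (a -> Bool))) -> Bool)

Answer: c:=(List Int -> (a -> Bool)) d:=e f:=((b -> (List Int -> (a -> Bool))) -> Bool)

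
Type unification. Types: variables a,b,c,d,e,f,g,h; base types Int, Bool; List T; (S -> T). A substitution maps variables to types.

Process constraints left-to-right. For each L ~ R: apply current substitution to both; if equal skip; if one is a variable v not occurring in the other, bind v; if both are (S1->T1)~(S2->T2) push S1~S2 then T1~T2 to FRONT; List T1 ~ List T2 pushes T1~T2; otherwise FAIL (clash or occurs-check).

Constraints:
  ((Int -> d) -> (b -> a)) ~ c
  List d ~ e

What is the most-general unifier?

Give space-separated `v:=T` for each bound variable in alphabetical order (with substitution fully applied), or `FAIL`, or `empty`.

Answer: c:=((Int -> d) -> (b -> a)) e:=List d

Derivation:
step 1: unify ((Int -> d) -> (b -> a)) ~ c  [subst: {-} | 1 pending]
  bind c := ((Int -> d) -> (b -> a))
step 2: unify List d ~ e  [subst: {c:=((Int -> d) -> (b -> a))} | 0 pending]
  bind e := List d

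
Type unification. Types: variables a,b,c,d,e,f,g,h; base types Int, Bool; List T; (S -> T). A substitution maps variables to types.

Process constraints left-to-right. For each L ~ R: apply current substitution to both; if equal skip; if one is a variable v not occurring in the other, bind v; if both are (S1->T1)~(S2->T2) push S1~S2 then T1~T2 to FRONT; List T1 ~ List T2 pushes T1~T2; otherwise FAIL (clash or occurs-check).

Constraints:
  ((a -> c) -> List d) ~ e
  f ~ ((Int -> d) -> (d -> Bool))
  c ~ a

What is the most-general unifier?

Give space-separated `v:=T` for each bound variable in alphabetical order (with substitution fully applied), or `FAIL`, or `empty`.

Answer: c:=a e:=((a -> a) -> List d) f:=((Int -> d) -> (d -> Bool))

Derivation:
step 1: unify ((a -> c) -> List d) ~ e  [subst: {-} | 2 pending]
  bind e := ((a -> c) -> List d)
step 2: unify f ~ ((Int -> d) -> (d -> Bool))  [subst: {e:=((a -> c) -> List d)} | 1 pending]
  bind f := ((Int -> d) -> (d -> Bool))
step 3: unify c ~ a  [subst: {e:=((a -> c) -> List d), f:=((Int -> d) -> (d -> Bool))} | 0 pending]
  bind c := a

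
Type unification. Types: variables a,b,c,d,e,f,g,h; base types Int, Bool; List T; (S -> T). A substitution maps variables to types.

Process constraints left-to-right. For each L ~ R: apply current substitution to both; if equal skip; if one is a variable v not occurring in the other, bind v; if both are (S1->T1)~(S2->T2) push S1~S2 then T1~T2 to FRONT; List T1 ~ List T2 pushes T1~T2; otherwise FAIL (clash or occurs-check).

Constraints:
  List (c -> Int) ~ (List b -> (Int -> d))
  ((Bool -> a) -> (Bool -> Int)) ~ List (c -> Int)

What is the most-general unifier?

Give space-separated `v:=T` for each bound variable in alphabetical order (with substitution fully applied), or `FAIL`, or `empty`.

step 1: unify List (c -> Int) ~ (List b -> (Int -> d))  [subst: {-} | 1 pending]
  clash: List (c -> Int) vs (List b -> (Int -> d))

Answer: FAIL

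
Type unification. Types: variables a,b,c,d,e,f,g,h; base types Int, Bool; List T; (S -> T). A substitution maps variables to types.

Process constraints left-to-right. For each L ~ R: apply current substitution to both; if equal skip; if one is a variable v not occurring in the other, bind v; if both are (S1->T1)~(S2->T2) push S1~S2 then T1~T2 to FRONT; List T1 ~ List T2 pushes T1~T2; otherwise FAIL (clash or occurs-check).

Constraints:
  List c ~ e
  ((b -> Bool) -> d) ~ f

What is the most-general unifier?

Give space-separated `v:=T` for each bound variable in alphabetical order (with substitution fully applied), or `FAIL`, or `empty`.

Answer: e:=List c f:=((b -> Bool) -> d)

Derivation:
step 1: unify List c ~ e  [subst: {-} | 1 pending]
  bind e := List c
step 2: unify ((b -> Bool) -> d) ~ f  [subst: {e:=List c} | 0 pending]
  bind f := ((b -> Bool) -> d)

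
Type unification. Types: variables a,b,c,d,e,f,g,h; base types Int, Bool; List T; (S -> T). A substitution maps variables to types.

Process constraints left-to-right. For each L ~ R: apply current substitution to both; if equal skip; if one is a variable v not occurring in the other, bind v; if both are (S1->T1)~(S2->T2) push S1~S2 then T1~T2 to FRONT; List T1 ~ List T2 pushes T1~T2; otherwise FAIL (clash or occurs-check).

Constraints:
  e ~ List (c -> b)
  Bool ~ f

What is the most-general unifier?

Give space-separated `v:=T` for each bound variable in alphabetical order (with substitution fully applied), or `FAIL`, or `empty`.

step 1: unify e ~ List (c -> b)  [subst: {-} | 1 pending]
  bind e := List (c -> b)
step 2: unify Bool ~ f  [subst: {e:=List (c -> b)} | 0 pending]
  bind f := Bool

Answer: e:=List (c -> b) f:=Bool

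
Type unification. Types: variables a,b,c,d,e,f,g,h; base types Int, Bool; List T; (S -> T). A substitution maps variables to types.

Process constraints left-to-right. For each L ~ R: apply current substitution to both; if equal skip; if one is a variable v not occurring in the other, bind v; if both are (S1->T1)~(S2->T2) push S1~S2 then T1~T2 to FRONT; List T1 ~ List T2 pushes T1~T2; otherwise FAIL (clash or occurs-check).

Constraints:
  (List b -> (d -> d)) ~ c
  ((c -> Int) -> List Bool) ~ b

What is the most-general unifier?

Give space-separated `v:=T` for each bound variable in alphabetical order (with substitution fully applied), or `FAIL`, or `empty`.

Answer: FAIL

Derivation:
step 1: unify (List b -> (d -> d)) ~ c  [subst: {-} | 1 pending]
  bind c := (List b -> (d -> d))
step 2: unify (((List b -> (d -> d)) -> Int) -> List Bool) ~ b  [subst: {c:=(List b -> (d -> d))} | 0 pending]
  occurs-check fail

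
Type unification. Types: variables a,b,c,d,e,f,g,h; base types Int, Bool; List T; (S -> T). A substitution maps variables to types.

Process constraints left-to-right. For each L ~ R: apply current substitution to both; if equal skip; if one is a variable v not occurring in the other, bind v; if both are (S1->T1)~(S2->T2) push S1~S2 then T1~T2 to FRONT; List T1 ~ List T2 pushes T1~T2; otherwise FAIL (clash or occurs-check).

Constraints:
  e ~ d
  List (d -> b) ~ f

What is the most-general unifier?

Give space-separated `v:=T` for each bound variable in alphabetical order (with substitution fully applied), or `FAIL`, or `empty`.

step 1: unify e ~ d  [subst: {-} | 1 pending]
  bind e := d
step 2: unify List (d -> b) ~ f  [subst: {e:=d} | 0 pending]
  bind f := List (d -> b)

Answer: e:=d f:=List (d -> b)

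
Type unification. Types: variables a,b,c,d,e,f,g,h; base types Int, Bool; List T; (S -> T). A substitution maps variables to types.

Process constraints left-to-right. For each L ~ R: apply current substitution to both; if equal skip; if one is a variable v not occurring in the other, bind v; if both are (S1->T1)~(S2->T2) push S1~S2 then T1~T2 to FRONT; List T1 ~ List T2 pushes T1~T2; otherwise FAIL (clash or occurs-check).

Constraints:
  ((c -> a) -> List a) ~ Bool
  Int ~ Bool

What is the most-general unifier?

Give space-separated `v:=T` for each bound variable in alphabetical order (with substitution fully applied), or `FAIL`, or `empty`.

step 1: unify ((c -> a) -> List a) ~ Bool  [subst: {-} | 1 pending]
  clash: ((c -> a) -> List a) vs Bool

Answer: FAIL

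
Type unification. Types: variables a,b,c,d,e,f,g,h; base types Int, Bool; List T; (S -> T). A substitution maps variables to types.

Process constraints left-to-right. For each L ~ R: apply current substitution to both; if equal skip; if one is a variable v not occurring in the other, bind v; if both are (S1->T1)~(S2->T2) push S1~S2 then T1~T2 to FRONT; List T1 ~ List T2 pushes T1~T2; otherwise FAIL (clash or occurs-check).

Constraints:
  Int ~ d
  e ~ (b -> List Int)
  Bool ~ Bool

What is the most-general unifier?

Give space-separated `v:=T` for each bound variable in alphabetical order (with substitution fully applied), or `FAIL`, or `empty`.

Answer: d:=Int e:=(b -> List Int)

Derivation:
step 1: unify Int ~ d  [subst: {-} | 2 pending]
  bind d := Int
step 2: unify e ~ (b -> List Int)  [subst: {d:=Int} | 1 pending]
  bind e := (b -> List Int)
step 3: unify Bool ~ Bool  [subst: {d:=Int, e:=(b -> List Int)} | 0 pending]
  -> identical, skip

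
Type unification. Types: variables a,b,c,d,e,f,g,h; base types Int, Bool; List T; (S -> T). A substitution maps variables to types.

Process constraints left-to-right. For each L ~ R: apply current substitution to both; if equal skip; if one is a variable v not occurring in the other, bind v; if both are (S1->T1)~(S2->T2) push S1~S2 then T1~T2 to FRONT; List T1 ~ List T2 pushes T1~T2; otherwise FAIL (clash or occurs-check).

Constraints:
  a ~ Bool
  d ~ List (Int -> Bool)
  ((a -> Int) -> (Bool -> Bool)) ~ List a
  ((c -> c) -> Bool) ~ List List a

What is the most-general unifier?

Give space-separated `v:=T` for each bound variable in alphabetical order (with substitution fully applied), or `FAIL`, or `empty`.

step 1: unify a ~ Bool  [subst: {-} | 3 pending]
  bind a := Bool
step 2: unify d ~ List (Int -> Bool)  [subst: {a:=Bool} | 2 pending]
  bind d := List (Int -> Bool)
step 3: unify ((Bool -> Int) -> (Bool -> Bool)) ~ List Bool  [subst: {a:=Bool, d:=List (Int -> Bool)} | 1 pending]
  clash: ((Bool -> Int) -> (Bool -> Bool)) vs List Bool

Answer: FAIL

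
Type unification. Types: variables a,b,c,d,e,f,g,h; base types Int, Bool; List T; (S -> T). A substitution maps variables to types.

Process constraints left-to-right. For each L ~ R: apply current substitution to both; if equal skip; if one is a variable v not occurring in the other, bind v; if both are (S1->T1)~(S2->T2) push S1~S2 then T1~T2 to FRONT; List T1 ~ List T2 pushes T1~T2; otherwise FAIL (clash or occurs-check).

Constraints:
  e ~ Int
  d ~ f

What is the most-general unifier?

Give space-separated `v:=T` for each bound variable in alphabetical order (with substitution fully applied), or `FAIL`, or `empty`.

Answer: d:=f e:=Int

Derivation:
step 1: unify e ~ Int  [subst: {-} | 1 pending]
  bind e := Int
step 2: unify d ~ f  [subst: {e:=Int} | 0 pending]
  bind d := f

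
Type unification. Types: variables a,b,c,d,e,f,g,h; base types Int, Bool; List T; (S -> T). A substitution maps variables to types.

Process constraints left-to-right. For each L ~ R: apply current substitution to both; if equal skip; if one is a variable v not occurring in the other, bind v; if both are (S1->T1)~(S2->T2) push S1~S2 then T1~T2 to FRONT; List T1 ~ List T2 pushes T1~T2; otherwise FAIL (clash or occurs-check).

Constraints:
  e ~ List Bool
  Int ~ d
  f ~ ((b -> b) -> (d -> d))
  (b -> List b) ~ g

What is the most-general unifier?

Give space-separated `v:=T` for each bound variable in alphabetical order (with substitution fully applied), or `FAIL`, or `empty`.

Answer: d:=Int e:=List Bool f:=((b -> b) -> (Int -> Int)) g:=(b -> List b)

Derivation:
step 1: unify e ~ List Bool  [subst: {-} | 3 pending]
  bind e := List Bool
step 2: unify Int ~ d  [subst: {e:=List Bool} | 2 pending]
  bind d := Int
step 3: unify f ~ ((b -> b) -> (Int -> Int))  [subst: {e:=List Bool, d:=Int} | 1 pending]
  bind f := ((b -> b) -> (Int -> Int))
step 4: unify (b -> List b) ~ g  [subst: {e:=List Bool, d:=Int, f:=((b -> b) -> (Int -> Int))} | 0 pending]
  bind g := (b -> List b)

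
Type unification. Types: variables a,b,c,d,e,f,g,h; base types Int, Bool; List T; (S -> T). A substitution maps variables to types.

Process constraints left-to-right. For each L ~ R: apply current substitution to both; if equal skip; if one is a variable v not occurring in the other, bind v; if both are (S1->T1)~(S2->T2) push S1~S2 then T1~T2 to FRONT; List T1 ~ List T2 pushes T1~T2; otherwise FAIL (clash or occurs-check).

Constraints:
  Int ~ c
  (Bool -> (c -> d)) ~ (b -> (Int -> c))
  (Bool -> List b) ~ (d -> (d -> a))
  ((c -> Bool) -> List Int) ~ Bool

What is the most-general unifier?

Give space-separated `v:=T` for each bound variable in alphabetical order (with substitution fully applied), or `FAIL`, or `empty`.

step 1: unify Int ~ c  [subst: {-} | 3 pending]
  bind c := Int
step 2: unify (Bool -> (Int -> d)) ~ (b -> (Int -> Int))  [subst: {c:=Int} | 2 pending]
  -> decompose arrow: push Bool~b, (Int -> d)~(Int -> Int)
step 3: unify Bool ~ b  [subst: {c:=Int} | 3 pending]
  bind b := Bool
step 4: unify (Int -> d) ~ (Int -> Int)  [subst: {c:=Int, b:=Bool} | 2 pending]
  -> decompose arrow: push Int~Int, d~Int
step 5: unify Int ~ Int  [subst: {c:=Int, b:=Bool} | 3 pending]
  -> identical, skip
step 6: unify d ~ Int  [subst: {c:=Int, b:=Bool} | 2 pending]
  bind d := Int
step 7: unify (Bool -> List Bool) ~ (Int -> (Int -> a))  [subst: {c:=Int, b:=Bool, d:=Int} | 1 pending]
  -> decompose arrow: push Bool~Int, List Bool~(Int -> a)
step 8: unify Bool ~ Int  [subst: {c:=Int, b:=Bool, d:=Int} | 2 pending]
  clash: Bool vs Int

Answer: FAIL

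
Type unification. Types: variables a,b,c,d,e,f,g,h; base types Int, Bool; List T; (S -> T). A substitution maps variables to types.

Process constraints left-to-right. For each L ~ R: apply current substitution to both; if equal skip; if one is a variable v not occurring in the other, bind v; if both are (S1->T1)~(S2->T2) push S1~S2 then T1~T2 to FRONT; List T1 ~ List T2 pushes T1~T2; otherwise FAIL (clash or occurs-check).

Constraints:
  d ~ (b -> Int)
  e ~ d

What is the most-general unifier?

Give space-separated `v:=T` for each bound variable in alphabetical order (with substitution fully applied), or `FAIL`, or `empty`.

Answer: d:=(b -> Int) e:=(b -> Int)

Derivation:
step 1: unify d ~ (b -> Int)  [subst: {-} | 1 pending]
  bind d := (b -> Int)
step 2: unify e ~ (b -> Int)  [subst: {d:=(b -> Int)} | 0 pending]
  bind e := (b -> Int)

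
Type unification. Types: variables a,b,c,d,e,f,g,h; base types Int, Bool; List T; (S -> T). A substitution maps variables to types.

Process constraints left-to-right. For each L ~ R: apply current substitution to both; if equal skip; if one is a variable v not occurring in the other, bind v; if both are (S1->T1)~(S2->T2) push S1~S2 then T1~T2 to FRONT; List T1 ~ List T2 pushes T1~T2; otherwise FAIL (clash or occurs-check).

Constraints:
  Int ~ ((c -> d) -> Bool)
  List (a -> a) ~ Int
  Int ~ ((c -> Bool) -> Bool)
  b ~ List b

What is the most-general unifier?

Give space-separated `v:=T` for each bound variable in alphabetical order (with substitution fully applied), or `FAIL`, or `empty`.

Answer: FAIL

Derivation:
step 1: unify Int ~ ((c -> d) -> Bool)  [subst: {-} | 3 pending]
  clash: Int vs ((c -> d) -> Bool)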